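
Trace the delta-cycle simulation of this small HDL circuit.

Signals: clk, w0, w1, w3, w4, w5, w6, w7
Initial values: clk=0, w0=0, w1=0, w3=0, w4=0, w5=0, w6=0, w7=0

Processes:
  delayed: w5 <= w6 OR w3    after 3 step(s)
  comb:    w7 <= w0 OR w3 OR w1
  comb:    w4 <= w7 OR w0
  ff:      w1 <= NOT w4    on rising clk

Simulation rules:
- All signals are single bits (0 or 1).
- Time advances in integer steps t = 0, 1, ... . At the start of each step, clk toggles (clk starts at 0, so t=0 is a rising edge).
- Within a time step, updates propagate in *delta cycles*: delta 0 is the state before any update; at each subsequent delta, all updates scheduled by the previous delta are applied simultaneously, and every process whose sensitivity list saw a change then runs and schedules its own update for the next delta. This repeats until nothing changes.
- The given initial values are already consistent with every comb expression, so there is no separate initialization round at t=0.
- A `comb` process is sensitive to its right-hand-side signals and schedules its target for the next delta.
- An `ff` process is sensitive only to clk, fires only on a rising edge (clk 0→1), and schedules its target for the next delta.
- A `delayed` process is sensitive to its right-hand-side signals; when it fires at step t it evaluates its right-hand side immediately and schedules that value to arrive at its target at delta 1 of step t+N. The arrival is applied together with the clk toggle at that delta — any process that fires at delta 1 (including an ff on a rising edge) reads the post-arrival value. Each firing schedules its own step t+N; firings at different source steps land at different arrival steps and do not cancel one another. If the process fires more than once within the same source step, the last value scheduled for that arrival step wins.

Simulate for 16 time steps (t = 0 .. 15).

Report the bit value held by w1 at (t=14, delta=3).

[bits: w7,w4,clk,w6,w3,w0,w5,w1]
t=0: Δ0=00000000 Δ1=00100000 Δ2=00100001 Δ3=10100001 Δ4=11100001 | 4Δ
t=1: Δ0=11100001 Δ1=11000001 | 1Δ
t=2: Δ0=11000001 Δ1=11100001 Δ2=11100000 Δ3=01100000 Δ4=00100000 | 4Δ
t=3: Δ0=00100000 Δ1=00000000 | 1Δ
t=4: Δ0=00000000 Δ1=00100000 Δ2=00100001 Δ3=10100001 Δ4=11100001 | 4Δ
t=5: Δ0=11100001 Δ1=11000001 | 1Δ
t=6: Δ0=11000001 Δ1=11100001 Δ2=11100000 Δ3=01100000 Δ4=00100000 | 4Δ
t=7: Δ0=00100000 Δ1=00000000 | 1Δ
t=8: Δ0=00000000 Δ1=00100000 Δ2=00100001 Δ3=10100001 Δ4=11100001 | 4Δ
t=9: Δ0=11100001 Δ1=11000001 | 1Δ
t=10: Δ0=11000001 Δ1=11100001 Δ2=11100000 Δ3=01100000 Δ4=00100000 | 4Δ
t=11: Δ0=00100000 Δ1=00000000 | 1Δ
t=12: Δ0=00000000 Δ1=00100000 Δ2=00100001 Δ3=10100001 Δ4=11100001 | 4Δ
t=13: Δ0=11100001 Δ1=11000001 | 1Δ
t=14: Δ0=11000001 Δ1=11100001 Δ2=11100000 Δ3=01100000 Δ4=00100000 | 4Δ
t=15: Δ0=00100000 Δ1=00000000 | 1Δ

0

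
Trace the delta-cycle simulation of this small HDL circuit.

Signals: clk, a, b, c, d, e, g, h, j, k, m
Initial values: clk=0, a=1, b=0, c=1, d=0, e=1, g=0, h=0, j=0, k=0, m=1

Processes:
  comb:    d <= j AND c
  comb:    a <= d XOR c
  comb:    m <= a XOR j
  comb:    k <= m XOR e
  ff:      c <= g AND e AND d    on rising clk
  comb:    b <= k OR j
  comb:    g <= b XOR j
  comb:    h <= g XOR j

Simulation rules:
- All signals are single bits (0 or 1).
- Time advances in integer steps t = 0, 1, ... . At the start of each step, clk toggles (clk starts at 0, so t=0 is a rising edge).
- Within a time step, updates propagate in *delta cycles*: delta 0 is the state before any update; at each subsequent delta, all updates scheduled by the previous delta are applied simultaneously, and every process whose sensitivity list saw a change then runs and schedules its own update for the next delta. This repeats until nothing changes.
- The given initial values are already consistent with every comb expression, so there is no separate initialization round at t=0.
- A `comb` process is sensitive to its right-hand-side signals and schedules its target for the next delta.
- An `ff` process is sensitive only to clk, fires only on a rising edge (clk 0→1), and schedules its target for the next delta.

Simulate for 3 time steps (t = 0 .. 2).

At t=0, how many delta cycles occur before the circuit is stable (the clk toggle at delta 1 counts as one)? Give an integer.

8

t0.Δ0 clk=0 h=0 j=0 e=1 k=0 b=0 m=1 c=1 d=0 g=0 a=1
t0.Δ1 clk=1 h=0 j=0 e=1 k=0 b=0 m=1 c=1 d=0 g=0 a=1
t0.Δ2 clk=1 h=0 j=0 e=1 k=0 b=0 m=1 c=0 d=0 g=0 a=1
t0.Δ3 clk=1 h=0 j=0 e=1 k=0 b=0 m=1 c=0 d=0 g=0 a=0
t0.Δ4 clk=1 h=0 j=0 e=1 k=0 b=0 m=0 c=0 d=0 g=0 a=0
t0.Δ5 clk=1 h=0 j=0 e=1 k=1 b=0 m=0 c=0 d=0 g=0 a=0
t0.Δ6 clk=1 h=0 j=0 e=1 k=1 b=1 m=0 c=0 d=0 g=0 a=0
t0.Δ7 clk=1 h=0 j=0 e=1 k=1 b=1 m=0 c=0 d=0 g=1 a=0
t0.Δ8 clk=1 h=1 j=0 e=1 k=1 b=1 m=0 c=0 d=0 g=1 a=0
t1.Δ0 clk=1 h=1 j=0 e=1 k=1 b=1 m=0 c=0 d=0 g=1 a=0
t1.Δ1 clk=0 h=1 j=0 e=1 k=1 b=1 m=0 c=0 d=0 g=1 a=0
t2.Δ0 clk=0 h=1 j=0 e=1 k=1 b=1 m=0 c=0 d=0 g=1 a=0
t2.Δ1 clk=1 h=1 j=0 e=1 k=1 b=1 m=0 c=0 d=0 g=1 a=0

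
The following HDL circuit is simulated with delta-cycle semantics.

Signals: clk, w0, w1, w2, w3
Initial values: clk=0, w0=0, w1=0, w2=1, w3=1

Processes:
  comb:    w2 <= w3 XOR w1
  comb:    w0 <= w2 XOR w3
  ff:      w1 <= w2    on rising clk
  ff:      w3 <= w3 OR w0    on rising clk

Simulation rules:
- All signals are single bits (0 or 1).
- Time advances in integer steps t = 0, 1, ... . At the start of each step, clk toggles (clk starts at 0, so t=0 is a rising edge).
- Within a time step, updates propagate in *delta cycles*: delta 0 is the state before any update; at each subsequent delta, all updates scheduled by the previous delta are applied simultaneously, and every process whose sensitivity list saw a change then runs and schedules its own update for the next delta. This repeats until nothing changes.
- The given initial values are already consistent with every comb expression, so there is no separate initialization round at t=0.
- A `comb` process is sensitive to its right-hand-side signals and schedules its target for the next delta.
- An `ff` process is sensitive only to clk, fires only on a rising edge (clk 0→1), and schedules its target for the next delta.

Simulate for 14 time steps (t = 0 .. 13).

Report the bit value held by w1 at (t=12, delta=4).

1

t=0 Δ0: w1=0 w2=1 clk=0 w3=1 w0=0
  Δ1: clk:0→1
  Δ2: w1:0→1
  Δ3: w2:1→0
  Δ4: w0:0→1
  (4Δ to stable)
t=1 Δ0: w1=1 w2=0 clk=1 w3=1 w0=1
  Δ1: clk:1→0
  (1Δ to stable)
t=2 Δ0: w1=1 w2=0 clk=0 w3=1 w0=1
  Δ1: clk:0→1
  Δ2: w1:1→0
  Δ3: w2:0→1
  Δ4: w0:1→0
  (4Δ to stable)
t=3 Δ0: w1=0 w2=1 clk=1 w3=1 w0=0
  Δ1: clk:1→0
  (1Δ to stable)
t=4 Δ0: w1=0 w2=1 clk=0 w3=1 w0=0
  Δ1: clk:0→1
  Δ2: w1:0→1
  Δ3: w2:1→0
  Δ4: w0:0→1
  (4Δ to stable)
t=5 Δ0: w1=1 w2=0 clk=1 w3=1 w0=1
  Δ1: clk:1→0
  (1Δ to stable)
t=6 Δ0: w1=1 w2=0 clk=0 w3=1 w0=1
  Δ1: clk:0→1
  Δ2: w1:1→0
  Δ3: w2:0→1
  Δ4: w0:1→0
  (4Δ to stable)
t=7 Δ0: w1=0 w2=1 clk=1 w3=1 w0=0
  Δ1: clk:1→0
  (1Δ to stable)
t=8 Δ0: w1=0 w2=1 clk=0 w3=1 w0=0
  Δ1: clk:0→1
  Δ2: w1:0→1
  Δ3: w2:1→0
  Δ4: w0:0→1
  (4Δ to stable)
t=9 Δ0: w1=1 w2=0 clk=1 w3=1 w0=1
  Δ1: clk:1→0
  (1Δ to stable)
t=10 Δ0: w1=1 w2=0 clk=0 w3=1 w0=1
  Δ1: clk:0→1
  Δ2: w1:1→0
  Δ3: w2:0→1
  Δ4: w0:1→0
  (4Δ to stable)
t=11 Δ0: w1=0 w2=1 clk=1 w3=1 w0=0
  Δ1: clk:1→0
  (1Δ to stable)
t=12 Δ0: w1=0 w2=1 clk=0 w3=1 w0=0
  Δ1: clk:0→1
  Δ2: w1:0→1
  Δ3: w2:1→0
  Δ4: w0:0→1
  (4Δ to stable)
t=13 Δ0: w1=1 w2=0 clk=1 w3=1 w0=1
  Δ1: clk:1→0
  (1Δ to stable)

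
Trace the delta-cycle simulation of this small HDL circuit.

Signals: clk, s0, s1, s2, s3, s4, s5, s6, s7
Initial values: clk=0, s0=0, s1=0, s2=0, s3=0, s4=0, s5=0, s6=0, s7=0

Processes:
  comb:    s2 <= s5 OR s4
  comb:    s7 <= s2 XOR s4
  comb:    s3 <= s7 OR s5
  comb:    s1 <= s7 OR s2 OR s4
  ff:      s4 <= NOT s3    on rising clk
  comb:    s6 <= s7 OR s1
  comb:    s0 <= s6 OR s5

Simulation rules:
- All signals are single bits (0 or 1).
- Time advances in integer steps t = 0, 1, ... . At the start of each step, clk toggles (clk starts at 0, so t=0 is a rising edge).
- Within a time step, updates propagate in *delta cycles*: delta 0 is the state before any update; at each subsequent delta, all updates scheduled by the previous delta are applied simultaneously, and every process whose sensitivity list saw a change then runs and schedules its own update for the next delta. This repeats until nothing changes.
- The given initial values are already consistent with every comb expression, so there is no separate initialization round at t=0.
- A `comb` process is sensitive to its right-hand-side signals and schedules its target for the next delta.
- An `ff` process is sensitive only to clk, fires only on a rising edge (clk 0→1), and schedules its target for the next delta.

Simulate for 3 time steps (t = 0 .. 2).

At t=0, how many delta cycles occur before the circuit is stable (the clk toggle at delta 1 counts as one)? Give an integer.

[bits: s4,s5,s1,s7,s2,s0,s3,clk,s6]
t=0: Δ0=000000000 Δ1=000000010 Δ2=100000010 Δ3=101110010 Δ4=101010111 Δ5=101011011 | 5Δ
t=1: Δ0=101011011 Δ1=101011001 | 1Δ
t=2: Δ0=101011001 Δ1=101011011 | 1Δ

5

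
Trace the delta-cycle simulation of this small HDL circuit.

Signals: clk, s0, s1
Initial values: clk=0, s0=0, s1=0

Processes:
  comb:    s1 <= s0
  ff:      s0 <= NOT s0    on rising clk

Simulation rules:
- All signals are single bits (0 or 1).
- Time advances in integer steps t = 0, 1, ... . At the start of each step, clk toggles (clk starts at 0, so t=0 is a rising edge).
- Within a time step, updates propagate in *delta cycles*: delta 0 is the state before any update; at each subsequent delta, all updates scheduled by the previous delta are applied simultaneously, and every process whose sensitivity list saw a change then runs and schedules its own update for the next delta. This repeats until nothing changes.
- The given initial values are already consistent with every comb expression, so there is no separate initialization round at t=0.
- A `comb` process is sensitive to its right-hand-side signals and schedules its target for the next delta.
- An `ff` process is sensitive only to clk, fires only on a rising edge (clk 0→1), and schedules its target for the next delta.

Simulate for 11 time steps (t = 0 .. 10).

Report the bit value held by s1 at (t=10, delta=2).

t0.Δ0 s0=0 clk=0 s1=0
t0.Δ1 s0=0 clk=1 s1=0
t0.Δ2 s0=1 clk=1 s1=0
t0.Δ3 s0=1 clk=1 s1=1
t1.Δ0 s0=1 clk=1 s1=1
t1.Δ1 s0=1 clk=0 s1=1
t2.Δ0 s0=1 clk=0 s1=1
t2.Δ1 s0=1 clk=1 s1=1
t2.Δ2 s0=0 clk=1 s1=1
t2.Δ3 s0=0 clk=1 s1=0
t3.Δ0 s0=0 clk=1 s1=0
t3.Δ1 s0=0 clk=0 s1=0
t4.Δ0 s0=0 clk=0 s1=0
t4.Δ1 s0=0 clk=1 s1=0
t4.Δ2 s0=1 clk=1 s1=0
t4.Δ3 s0=1 clk=1 s1=1
t5.Δ0 s0=1 clk=1 s1=1
t5.Δ1 s0=1 clk=0 s1=1
t6.Δ0 s0=1 clk=0 s1=1
t6.Δ1 s0=1 clk=1 s1=1
t6.Δ2 s0=0 clk=1 s1=1
t6.Δ3 s0=0 clk=1 s1=0
t7.Δ0 s0=0 clk=1 s1=0
t7.Δ1 s0=0 clk=0 s1=0
t8.Δ0 s0=0 clk=0 s1=0
t8.Δ1 s0=0 clk=1 s1=0
t8.Δ2 s0=1 clk=1 s1=0
t8.Δ3 s0=1 clk=1 s1=1
t9.Δ0 s0=1 clk=1 s1=1
t9.Δ1 s0=1 clk=0 s1=1
t10.Δ0 s0=1 clk=0 s1=1
t10.Δ1 s0=1 clk=1 s1=1
t10.Δ2 s0=0 clk=1 s1=1
t10.Δ3 s0=0 clk=1 s1=0

1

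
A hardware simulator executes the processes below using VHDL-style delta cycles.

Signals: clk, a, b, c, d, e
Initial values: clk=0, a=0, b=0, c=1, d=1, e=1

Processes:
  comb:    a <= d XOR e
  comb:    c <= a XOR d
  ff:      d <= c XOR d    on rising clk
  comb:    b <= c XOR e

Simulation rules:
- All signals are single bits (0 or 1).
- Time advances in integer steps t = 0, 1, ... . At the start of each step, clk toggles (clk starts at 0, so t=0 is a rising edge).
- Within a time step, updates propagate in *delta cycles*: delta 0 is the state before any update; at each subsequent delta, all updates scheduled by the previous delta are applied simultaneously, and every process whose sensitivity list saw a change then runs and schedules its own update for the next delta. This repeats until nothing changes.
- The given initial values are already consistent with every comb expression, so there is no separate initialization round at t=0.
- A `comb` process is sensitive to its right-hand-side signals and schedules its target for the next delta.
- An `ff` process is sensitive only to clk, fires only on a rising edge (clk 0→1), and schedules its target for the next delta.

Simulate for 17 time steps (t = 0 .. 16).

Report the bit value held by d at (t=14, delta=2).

1

t=0 Δ0: b=0 d=1 e=1 a=0 clk=0 c=1
  Δ1: clk:0→1
  Δ2: d:1→0
  Δ3: a:0→1, c:1→0
  Δ4: b:0→1, c:0→1
  Δ5: b:1→0
  (5Δ to stable)
t=1 Δ0: b=0 d=0 e=1 a=1 clk=1 c=1
  Δ1: clk:1→0
  (1Δ to stable)
t=2 Δ0: b=0 d=0 e=1 a=1 clk=0 c=1
  Δ1: clk:0→1
  Δ2: d:0→1
  Δ3: a:1→0, c:1→0
  Δ4: b:0→1, c:0→1
  Δ5: b:1→0
  (5Δ to stable)
t=3 Δ0: b=0 d=1 e=1 a=0 clk=1 c=1
  Δ1: clk:1→0
  (1Δ to stable)
t=4 Δ0: b=0 d=1 e=1 a=0 clk=0 c=1
  Δ1: clk:0→1
  Δ2: d:1→0
  Δ3: a:0→1, c:1→0
  Δ4: b:0→1, c:0→1
  Δ5: b:1→0
  (5Δ to stable)
t=5 Δ0: b=0 d=0 e=1 a=1 clk=1 c=1
  Δ1: clk:1→0
  (1Δ to stable)
t=6 Δ0: b=0 d=0 e=1 a=1 clk=0 c=1
  Δ1: clk:0→1
  Δ2: d:0→1
  Δ3: a:1→0, c:1→0
  Δ4: b:0→1, c:0→1
  Δ5: b:1→0
  (5Δ to stable)
t=7 Δ0: b=0 d=1 e=1 a=0 clk=1 c=1
  Δ1: clk:1→0
  (1Δ to stable)
t=8 Δ0: b=0 d=1 e=1 a=0 clk=0 c=1
  Δ1: clk:0→1
  Δ2: d:1→0
  Δ3: a:0→1, c:1→0
  Δ4: b:0→1, c:0→1
  Δ5: b:1→0
  (5Δ to stable)
t=9 Δ0: b=0 d=0 e=1 a=1 clk=1 c=1
  Δ1: clk:1→0
  (1Δ to stable)
t=10 Δ0: b=0 d=0 e=1 a=1 clk=0 c=1
  Δ1: clk:0→1
  Δ2: d:0→1
  Δ3: a:1→0, c:1→0
  Δ4: b:0→1, c:0→1
  Δ5: b:1→0
  (5Δ to stable)
t=11 Δ0: b=0 d=1 e=1 a=0 clk=1 c=1
  Δ1: clk:1→0
  (1Δ to stable)
t=12 Δ0: b=0 d=1 e=1 a=0 clk=0 c=1
  Δ1: clk:0→1
  Δ2: d:1→0
  Δ3: a:0→1, c:1→0
  Δ4: b:0→1, c:0→1
  Δ5: b:1→0
  (5Δ to stable)
t=13 Δ0: b=0 d=0 e=1 a=1 clk=1 c=1
  Δ1: clk:1→0
  (1Δ to stable)
t=14 Δ0: b=0 d=0 e=1 a=1 clk=0 c=1
  Δ1: clk:0→1
  Δ2: d:0→1
  Δ3: a:1→0, c:1→0
  Δ4: b:0→1, c:0→1
  Δ5: b:1→0
  (5Δ to stable)
t=15 Δ0: b=0 d=1 e=1 a=0 clk=1 c=1
  Δ1: clk:1→0
  (1Δ to stable)
t=16 Δ0: b=0 d=1 e=1 a=0 clk=0 c=1
  Δ1: clk:0→1
  Δ2: d:1→0
  Δ3: a:0→1, c:1→0
  Δ4: b:0→1, c:0→1
  Δ5: b:1→0
  (5Δ to stable)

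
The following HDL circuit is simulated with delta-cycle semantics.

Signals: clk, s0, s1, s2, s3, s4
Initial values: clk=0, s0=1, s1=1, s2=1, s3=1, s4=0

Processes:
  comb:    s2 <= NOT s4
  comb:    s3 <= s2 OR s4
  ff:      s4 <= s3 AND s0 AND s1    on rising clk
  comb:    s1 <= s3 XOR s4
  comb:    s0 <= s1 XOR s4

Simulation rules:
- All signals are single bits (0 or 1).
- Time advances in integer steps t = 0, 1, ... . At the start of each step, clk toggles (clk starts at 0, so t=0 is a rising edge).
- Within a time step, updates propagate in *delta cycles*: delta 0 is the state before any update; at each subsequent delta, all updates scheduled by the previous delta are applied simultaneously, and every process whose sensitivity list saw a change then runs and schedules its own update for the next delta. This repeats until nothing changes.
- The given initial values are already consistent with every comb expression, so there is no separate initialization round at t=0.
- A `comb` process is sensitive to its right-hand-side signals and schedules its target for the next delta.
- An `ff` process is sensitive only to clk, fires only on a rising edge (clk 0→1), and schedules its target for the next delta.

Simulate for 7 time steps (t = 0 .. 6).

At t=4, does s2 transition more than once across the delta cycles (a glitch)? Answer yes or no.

no

[bits: s3,s2,s0,s1,s4,clk]
t=0: Δ0=111100 Δ1=111101 Δ2=111111 Δ3=100011 Δ4=101011 | 4Δ
t=1: Δ0=101011 Δ1=101010 | 1Δ
t=2: Δ0=101010 Δ1=101011 Δ2=101001 Δ3=010101 Δ4=111001 Δ5=110101 Δ6=111101 | 6Δ
t=3: Δ0=111101 Δ1=111100 | 1Δ
t=4: Δ0=111100 Δ1=111101 Δ2=111111 Δ3=100011 Δ4=101011 | 4Δ
t=5: Δ0=101011 Δ1=101010 | 1Δ
t=6: Δ0=101010 Δ1=101011 Δ2=101001 Δ3=010101 Δ4=111001 Δ5=110101 Δ6=111101 | 6Δ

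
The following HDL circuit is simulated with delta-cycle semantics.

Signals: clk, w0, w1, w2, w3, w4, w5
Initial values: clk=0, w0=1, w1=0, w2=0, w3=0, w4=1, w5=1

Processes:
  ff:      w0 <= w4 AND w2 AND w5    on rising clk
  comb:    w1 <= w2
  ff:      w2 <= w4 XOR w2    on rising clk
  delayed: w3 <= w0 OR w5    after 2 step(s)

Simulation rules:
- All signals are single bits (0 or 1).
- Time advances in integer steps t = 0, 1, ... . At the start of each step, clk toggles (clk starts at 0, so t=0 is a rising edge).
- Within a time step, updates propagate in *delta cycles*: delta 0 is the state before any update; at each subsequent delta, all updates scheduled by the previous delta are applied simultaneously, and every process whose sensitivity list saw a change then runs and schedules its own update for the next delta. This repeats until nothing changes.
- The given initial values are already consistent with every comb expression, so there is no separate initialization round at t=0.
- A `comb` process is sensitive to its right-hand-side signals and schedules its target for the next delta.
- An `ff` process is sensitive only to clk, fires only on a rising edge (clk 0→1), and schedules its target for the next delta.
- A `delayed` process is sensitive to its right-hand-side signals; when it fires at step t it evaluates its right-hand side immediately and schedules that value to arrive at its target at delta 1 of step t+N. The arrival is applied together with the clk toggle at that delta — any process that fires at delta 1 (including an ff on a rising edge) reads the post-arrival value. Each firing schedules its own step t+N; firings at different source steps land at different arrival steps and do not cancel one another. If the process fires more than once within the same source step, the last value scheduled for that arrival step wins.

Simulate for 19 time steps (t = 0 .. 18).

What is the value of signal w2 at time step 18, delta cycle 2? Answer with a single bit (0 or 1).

0

t0.Δ0 w1=0 clk=0 w5=1 w2=0 w0=1 w3=0 w4=1
t0.Δ1 w1=0 clk=1 w5=1 w2=0 w0=1 w3=0 w4=1
t0.Δ2 w1=0 clk=1 w5=1 w2=1 w0=0 w3=0 w4=1
t0.Δ3 w1=1 clk=1 w5=1 w2=1 w0=0 w3=0 w4=1
t1.Δ0 w1=1 clk=1 w5=1 w2=1 w0=0 w3=0 w4=1
t1.Δ1 w1=1 clk=0 w5=1 w2=1 w0=0 w3=0 w4=1
t2.Δ0 w1=1 clk=0 w5=1 w2=1 w0=0 w3=0 w4=1
t2.Δ1 w1=1 clk=1 w5=1 w2=1 w0=0 w3=1 w4=1
t2.Δ2 w1=1 clk=1 w5=1 w2=0 w0=1 w3=1 w4=1
t2.Δ3 w1=0 clk=1 w5=1 w2=0 w0=1 w3=1 w4=1
t3.Δ0 w1=0 clk=1 w5=1 w2=0 w0=1 w3=1 w4=1
t3.Δ1 w1=0 clk=0 w5=1 w2=0 w0=1 w3=1 w4=1
t4.Δ0 w1=0 clk=0 w5=1 w2=0 w0=1 w3=1 w4=1
t4.Δ1 w1=0 clk=1 w5=1 w2=0 w0=1 w3=1 w4=1
t4.Δ2 w1=0 clk=1 w5=1 w2=1 w0=0 w3=1 w4=1
t4.Δ3 w1=1 clk=1 w5=1 w2=1 w0=0 w3=1 w4=1
t5.Δ0 w1=1 clk=1 w5=1 w2=1 w0=0 w3=1 w4=1
t5.Δ1 w1=1 clk=0 w5=1 w2=1 w0=0 w3=1 w4=1
t6.Δ0 w1=1 clk=0 w5=1 w2=1 w0=0 w3=1 w4=1
t6.Δ1 w1=1 clk=1 w5=1 w2=1 w0=0 w3=1 w4=1
t6.Δ2 w1=1 clk=1 w5=1 w2=0 w0=1 w3=1 w4=1
t6.Δ3 w1=0 clk=1 w5=1 w2=0 w0=1 w3=1 w4=1
t7.Δ0 w1=0 clk=1 w5=1 w2=0 w0=1 w3=1 w4=1
t7.Δ1 w1=0 clk=0 w5=1 w2=0 w0=1 w3=1 w4=1
t8.Δ0 w1=0 clk=0 w5=1 w2=0 w0=1 w3=1 w4=1
t8.Δ1 w1=0 clk=1 w5=1 w2=0 w0=1 w3=1 w4=1
t8.Δ2 w1=0 clk=1 w5=1 w2=1 w0=0 w3=1 w4=1
t8.Δ3 w1=1 clk=1 w5=1 w2=1 w0=0 w3=1 w4=1
t9.Δ0 w1=1 clk=1 w5=1 w2=1 w0=0 w3=1 w4=1
t9.Δ1 w1=1 clk=0 w5=1 w2=1 w0=0 w3=1 w4=1
t10.Δ0 w1=1 clk=0 w5=1 w2=1 w0=0 w3=1 w4=1
t10.Δ1 w1=1 clk=1 w5=1 w2=1 w0=0 w3=1 w4=1
t10.Δ2 w1=1 clk=1 w5=1 w2=0 w0=1 w3=1 w4=1
t10.Δ3 w1=0 clk=1 w5=1 w2=0 w0=1 w3=1 w4=1
t11.Δ0 w1=0 clk=1 w5=1 w2=0 w0=1 w3=1 w4=1
t11.Δ1 w1=0 clk=0 w5=1 w2=0 w0=1 w3=1 w4=1
t12.Δ0 w1=0 clk=0 w5=1 w2=0 w0=1 w3=1 w4=1
t12.Δ1 w1=0 clk=1 w5=1 w2=0 w0=1 w3=1 w4=1
t12.Δ2 w1=0 clk=1 w5=1 w2=1 w0=0 w3=1 w4=1
t12.Δ3 w1=1 clk=1 w5=1 w2=1 w0=0 w3=1 w4=1
t13.Δ0 w1=1 clk=1 w5=1 w2=1 w0=0 w3=1 w4=1
t13.Δ1 w1=1 clk=0 w5=1 w2=1 w0=0 w3=1 w4=1
t14.Δ0 w1=1 clk=0 w5=1 w2=1 w0=0 w3=1 w4=1
t14.Δ1 w1=1 clk=1 w5=1 w2=1 w0=0 w3=1 w4=1
t14.Δ2 w1=1 clk=1 w5=1 w2=0 w0=1 w3=1 w4=1
t14.Δ3 w1=0 clk=1 w5=1 w2=0 w0=1 w3=1 w4=1
t15.Δ0 w1=0 clk=1 w5=1 w2=0 w0=1 w3=1 w4=1
t15.Δ1 w1=0 clk=0 w5=1 w2=0 w0=1 w3=1 w4=1
t16.Δ0 w1=0 clk=0 w5=1 w2=0 w0=1 w3=1 w4=1
t16.Δ1 w1=0 clk=1 w5=1 w2=0 w0=1 w3=1 w4=1
t16.Δ2 w1=0 clk=1 w5=1 w2=1 w0=0 w3=1 w4=1
t16.Δ3 w1=1 clk=1 w5=1 w2=1 w0=0 w3=1 w4=1
t17.Δ0 w1=1 clk=1 w5=1 w2=1 w0=0 w3=1 w4=1
t17.Δ1 w1=1 clk=0 w5=1 w2=1 w0=0 w3=1 w4=1
t18.Δ0 w1=1 clk=0 w5=1 w2=1 w0=0 w3=1 w4=1
t18.Δ1 w1=1 clk=1 w5=1 w2=1 w0=0 w3=1 w4=1
t18.Δ2 w1=1 clk=1 w5=1 w2=0 w0=1 w3=1 w4=1
t18.Δ3 w1=0 clk=1 w5=1 w2=0 w0=1 w3=1 w4=1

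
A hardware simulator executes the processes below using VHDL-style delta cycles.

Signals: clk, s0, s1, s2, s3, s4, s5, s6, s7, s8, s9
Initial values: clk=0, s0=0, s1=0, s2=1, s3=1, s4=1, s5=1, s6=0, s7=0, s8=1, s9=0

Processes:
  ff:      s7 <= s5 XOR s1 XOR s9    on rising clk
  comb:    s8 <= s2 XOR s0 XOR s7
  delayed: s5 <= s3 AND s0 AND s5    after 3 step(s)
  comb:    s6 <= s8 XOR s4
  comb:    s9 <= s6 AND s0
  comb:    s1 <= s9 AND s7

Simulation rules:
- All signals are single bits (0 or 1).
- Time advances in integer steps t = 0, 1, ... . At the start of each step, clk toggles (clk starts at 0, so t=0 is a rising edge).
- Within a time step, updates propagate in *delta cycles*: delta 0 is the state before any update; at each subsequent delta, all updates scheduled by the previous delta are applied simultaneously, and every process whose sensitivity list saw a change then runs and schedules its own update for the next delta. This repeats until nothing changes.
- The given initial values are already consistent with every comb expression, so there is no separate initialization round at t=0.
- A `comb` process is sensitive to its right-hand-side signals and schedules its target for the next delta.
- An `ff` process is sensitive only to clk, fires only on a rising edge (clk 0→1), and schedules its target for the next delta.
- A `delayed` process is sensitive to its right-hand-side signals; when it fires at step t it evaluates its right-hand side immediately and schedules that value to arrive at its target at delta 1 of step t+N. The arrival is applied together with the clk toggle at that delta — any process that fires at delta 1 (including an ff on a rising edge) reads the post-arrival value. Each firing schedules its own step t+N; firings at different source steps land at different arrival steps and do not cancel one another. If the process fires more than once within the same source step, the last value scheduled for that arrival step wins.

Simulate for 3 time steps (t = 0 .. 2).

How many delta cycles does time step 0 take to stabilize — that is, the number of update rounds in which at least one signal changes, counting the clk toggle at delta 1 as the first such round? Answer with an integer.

4

[bits: s0,clk,s9,s6,s2,s4,s7,s5,s3,s8,s1]
t=0: Δ0=00001101110 Δ1=01001101110 Δ2=01001111110 Δ3=01001111100 Δ4=01011111100 | 4Δ
t=1: Δ0=01011111100 Δ1=00011111100 | 1Δ
t=2: Δ0=00011111100 Δ1=01011111100 | 1Δ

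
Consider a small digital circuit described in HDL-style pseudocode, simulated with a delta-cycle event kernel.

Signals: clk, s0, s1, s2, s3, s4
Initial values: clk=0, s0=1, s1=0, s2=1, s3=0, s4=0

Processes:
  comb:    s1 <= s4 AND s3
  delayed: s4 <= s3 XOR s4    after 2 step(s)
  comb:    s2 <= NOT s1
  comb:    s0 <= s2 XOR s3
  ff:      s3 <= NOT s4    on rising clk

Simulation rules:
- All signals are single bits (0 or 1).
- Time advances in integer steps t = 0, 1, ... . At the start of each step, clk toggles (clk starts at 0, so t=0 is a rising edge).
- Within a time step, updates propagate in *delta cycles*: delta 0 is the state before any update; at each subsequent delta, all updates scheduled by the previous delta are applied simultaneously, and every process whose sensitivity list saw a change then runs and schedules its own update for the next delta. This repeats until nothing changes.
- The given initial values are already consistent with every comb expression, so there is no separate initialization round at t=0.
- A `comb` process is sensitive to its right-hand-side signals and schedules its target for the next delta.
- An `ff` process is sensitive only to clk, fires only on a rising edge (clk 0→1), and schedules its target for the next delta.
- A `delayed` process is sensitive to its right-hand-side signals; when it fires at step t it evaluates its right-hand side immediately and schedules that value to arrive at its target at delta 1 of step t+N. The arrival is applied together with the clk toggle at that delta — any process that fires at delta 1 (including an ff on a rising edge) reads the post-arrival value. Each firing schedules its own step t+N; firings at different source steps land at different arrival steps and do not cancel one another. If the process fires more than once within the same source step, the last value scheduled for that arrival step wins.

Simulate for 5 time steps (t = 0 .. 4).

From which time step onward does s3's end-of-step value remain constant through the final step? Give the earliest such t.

2

t0.Δ0 s4=0 clk=0 s1=0 s2=1 s3=0 s0=1
t0.Δ1 s4=0 clk=1 s1=0 s2=1 s3=0 s0=1
t0.Δ2 s4=0 clk=1 s1=0 s2=1 s3=1 s0=1
t0.Δ3 s4=0 clk=1 s1=0 s2=1 s3=1 s0=0
t1.Δ0 s4=0 clk=1 s1=0 s2=1 s3=1 s0=0
t1.Δ1 s4=0 clk=0 s1=0 s2=1 s3=1 s0=0
t2.Δ0 s4=0 clk=0 s1=0 s2=1 s3=1 s0=0
t2.Δ1 s4=1 clk=1 s1=0 s2=1 s3=1 s0=0
t2.Δ2 s4=1 clk=1 s1=1 s2=1 s3=0 s0=0
t2.Δ3 s4=1 clk=1 s1=0 s2=0 s3=0 s0=1
t2.Δ4 s4=1 clk=1 s1=0 s2=1 s3=0 s0=0
t2.Δ5 s4=1 clk=1 s1=0 s2=1 s3=0 s0=1
t3.Δ0 s4=1 clk=1 s1=0 s2=1 s3=0 s0=1
t3.Δ1 s4=1 clk=0 s1=0 s2=1 s3=0 s0=1
t4.Δ0 s4=1 clk=0 s1=0 s2=1 s3=0 s0=1
t4.Δ1 s4=1 clk=1 s1=0 s2=1 s3=0 s0=1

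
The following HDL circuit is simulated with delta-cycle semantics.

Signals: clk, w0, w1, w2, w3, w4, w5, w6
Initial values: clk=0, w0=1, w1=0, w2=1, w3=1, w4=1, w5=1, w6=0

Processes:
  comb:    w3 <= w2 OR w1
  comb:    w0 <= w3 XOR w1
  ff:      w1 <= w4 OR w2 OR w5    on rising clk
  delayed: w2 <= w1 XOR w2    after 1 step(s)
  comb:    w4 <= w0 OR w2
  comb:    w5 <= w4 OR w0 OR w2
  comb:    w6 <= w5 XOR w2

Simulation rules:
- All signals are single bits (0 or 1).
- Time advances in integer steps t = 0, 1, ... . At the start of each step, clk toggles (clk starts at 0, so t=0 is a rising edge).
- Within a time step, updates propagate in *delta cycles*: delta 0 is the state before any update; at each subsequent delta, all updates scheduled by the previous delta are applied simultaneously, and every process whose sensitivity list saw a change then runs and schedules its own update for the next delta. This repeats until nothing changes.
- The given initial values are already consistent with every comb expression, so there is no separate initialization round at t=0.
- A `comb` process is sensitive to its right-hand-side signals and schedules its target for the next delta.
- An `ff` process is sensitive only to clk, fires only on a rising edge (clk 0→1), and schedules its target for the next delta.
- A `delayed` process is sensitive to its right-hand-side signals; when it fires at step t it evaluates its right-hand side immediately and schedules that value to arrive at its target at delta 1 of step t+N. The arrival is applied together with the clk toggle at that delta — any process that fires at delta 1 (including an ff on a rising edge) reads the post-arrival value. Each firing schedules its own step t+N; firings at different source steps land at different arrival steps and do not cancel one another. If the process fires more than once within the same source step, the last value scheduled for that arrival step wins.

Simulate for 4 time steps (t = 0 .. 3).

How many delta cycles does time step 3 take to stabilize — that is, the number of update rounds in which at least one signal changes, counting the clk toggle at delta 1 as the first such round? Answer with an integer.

4

t0.Δ0 w4=1 w1=0 w2=1 w5=1 w6=0 w3=1 clk=0 w0=1
t0.Δ1 w4=1 w1=0 w2=1 w5=1 w6=0 w3=1 clk=1 w0=1
t0.Δ2 w4=1 w1=1 w2=1 w5=1 w6=0 w3=1 clk=1 w0=1
t0.Δ3 w4=1 w1=1 w2=1 w5=1 w6=0 w3=1 clk=1 w0=0
t1.Δ0 w4=1 w1=1 w2=1 w5=1 w6=0 w3=1 clk=1 w0=0
t1.Δ1 w4=1 w1=1 w2=0 w5=1 w6=0 w3=1 clk=0 w0=0
t1.Δ2 w4=0 w1=1 w2=0 w5=1 w6=1 w3=1 clk=0 w0=0
t1.Δ3 w4=0 w1=1 w2=0 w5=0 w6=1 w3=1 clk=0 w0=0
t1.Δ4 w4=0 w1=1 w2=0 w5=0 w6=0 w3=1 clk=0 w0=0
t2.Δ0 w4=0 w1=1 w2=0 w5=0 w6=0 w3=1 clk=0 w0=0
t2.Δ1 w4=0 w1=1 w2=1 w5=0 w6=0 w3=1 clk=1 w0=0
t2.Δ2 w4=1 w1=1 w2=1 w5=1 w6=1 w3=1 clk=1 w0=0
t2.Δ3 w4=1 w1=1 w2=1 w5=1 w6=0 w3=1 clk=1 w0=0
t3.Δ0 w4=1 w1=1 w2=1 w5=1 w6=0 w3=1 clk=1 w0=0
t3.Δ1 w4=1 w1=1 w2=0 w5=1 w6=0 w3=1 clk=0 w0=0
t3.Δ2 w4=0 w1=1 w2=0 w5=1 w6=1 w3=1 clk=0 w0=0
t3.Δ3 w4=0 w1=1 w2=0 w5=0 w6=1 w3=1 clk=0 w0=0
t3.Δ4 w4=0 w1=1 w2=0 w5=0 w6=0 w3=1 clk=0 w0=0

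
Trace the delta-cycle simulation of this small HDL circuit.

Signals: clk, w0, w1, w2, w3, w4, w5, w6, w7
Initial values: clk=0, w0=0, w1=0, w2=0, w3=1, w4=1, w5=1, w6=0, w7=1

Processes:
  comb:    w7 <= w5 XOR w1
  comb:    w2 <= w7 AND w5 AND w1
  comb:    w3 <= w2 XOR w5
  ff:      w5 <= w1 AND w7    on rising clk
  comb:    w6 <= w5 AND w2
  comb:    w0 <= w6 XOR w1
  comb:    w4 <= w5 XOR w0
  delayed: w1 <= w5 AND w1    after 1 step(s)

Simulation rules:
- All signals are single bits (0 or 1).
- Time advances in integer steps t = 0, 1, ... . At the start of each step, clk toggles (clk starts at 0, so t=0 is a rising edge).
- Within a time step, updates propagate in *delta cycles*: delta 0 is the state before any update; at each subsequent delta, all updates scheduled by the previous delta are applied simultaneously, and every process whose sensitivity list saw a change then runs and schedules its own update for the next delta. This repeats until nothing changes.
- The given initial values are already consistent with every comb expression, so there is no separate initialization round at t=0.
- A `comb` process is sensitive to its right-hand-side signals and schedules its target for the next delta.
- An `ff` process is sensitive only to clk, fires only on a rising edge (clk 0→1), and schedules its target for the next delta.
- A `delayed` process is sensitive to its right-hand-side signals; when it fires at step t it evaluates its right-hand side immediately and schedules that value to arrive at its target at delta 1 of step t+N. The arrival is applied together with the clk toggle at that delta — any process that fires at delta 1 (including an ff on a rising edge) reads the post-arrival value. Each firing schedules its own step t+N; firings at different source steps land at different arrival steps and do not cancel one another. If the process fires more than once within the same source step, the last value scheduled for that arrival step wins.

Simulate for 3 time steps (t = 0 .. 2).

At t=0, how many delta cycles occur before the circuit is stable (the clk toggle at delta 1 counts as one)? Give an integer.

t=0 Δ0: w6=0 w3=1 clk=0 w1=0 w7=1 w0=0 w5=1 w4=1 w2=0
  Δ1: clk:0→1
  Δ2: w5:1→0
  Δ3: w3:1→0, w7:1→0, w4:1→0
  (3Δ to stable)
t=1 Δ0: w6=0 w3=0 clk=1 w1=0 w7=0 w0=0 w5=0 w4=0 w2=0
  Δ1: clk:1→0
  (1Δ to stable)
t=2 Δ0: w6=0 w3=0 clk=0 w1=0 w7=0 w0=0 w5=0 w4=0 w2=0
  Δ1: clk:0→1
  (1Δ to stable)

3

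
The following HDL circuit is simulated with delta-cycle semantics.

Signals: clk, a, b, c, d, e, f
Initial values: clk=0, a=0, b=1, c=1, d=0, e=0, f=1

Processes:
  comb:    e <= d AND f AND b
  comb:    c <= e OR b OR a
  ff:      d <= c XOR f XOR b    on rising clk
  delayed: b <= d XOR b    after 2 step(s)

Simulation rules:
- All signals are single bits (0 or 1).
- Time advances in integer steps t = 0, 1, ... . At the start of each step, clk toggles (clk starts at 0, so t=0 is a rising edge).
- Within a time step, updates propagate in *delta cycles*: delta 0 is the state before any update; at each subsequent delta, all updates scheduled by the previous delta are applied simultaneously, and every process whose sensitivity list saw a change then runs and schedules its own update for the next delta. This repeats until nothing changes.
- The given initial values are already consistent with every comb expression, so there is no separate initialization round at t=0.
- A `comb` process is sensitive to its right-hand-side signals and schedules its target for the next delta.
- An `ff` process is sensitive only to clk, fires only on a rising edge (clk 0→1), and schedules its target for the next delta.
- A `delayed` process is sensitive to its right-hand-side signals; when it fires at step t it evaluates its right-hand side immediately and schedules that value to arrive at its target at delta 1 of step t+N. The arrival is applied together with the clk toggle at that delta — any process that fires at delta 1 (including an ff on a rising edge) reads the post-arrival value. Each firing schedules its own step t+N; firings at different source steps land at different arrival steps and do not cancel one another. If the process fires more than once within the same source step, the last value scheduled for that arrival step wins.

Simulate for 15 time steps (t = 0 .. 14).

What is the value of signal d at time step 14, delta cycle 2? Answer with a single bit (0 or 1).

t=0 Δ0: a=0 d=0 e=0 b=1 c=1 clk=0 f=1
  Δ1: clk:0→1
  Δ2: d:0→1
  Δ3: e:0→1
  (3Δ to stable)
t=1 Δ0: a=0 d=1 e=1 b=1 c=1 clk=1 f=1
  Δ1: clk:1→0
  (1Δ to stable)
t=2 Δ0: a=0 d=1 e=1 b=1 c=1 clk=0 f=1
  Δ1: b:1→0, clk:0→1
  Δ2: d:1→0, e:1→0
  Δ3: c:1→0
  (3Δ to stable)
t=3 Δ0: a=0 d=0 e=0 b=0 c=0 clk=1 f=1
  Δ1: clk:1→0
  (1Δ to stable)
t=4 Δ0: a=0 d=0 e=0 b=0 c=0 clk=0 f=1
  Δ1: clk:0→1
  Δ2: d:0→1
  (2Δ to stable)
t=5 Δ0: a=0 d=1 e=0 b=0 c=0 clk=1 f=1
  Δ1: clk:1→0
  (1Δ to stable)
t=6 Δ0: a=0 d=1 e=0 b=0 c=0 clk=0 f=1
  Δ1: b:0→1, clk:0→1
  Δ2: d:1→0, e:0→1, c:0→1
  Δ3: e:1→0
  (3Δ to stable)
t=7 Δ0: a=0 d=0 e=0 b=1 c=1 clk=1 f=1
  Δ1: clk:1→0
  (1Δ to stable)
t=8 Δ0: a=0 d=0 e=0 b=1 c=1 clk=0 f=1
  Δ1: clk:0→1
  Δ2: d:0→1
  Δ3: e:0→1
  (3Δ to stable)
t=9 Δ0: a=0 d=1 e=1 b=1 c=1 clk=1 f=1
  Δ1: clk:1→0
  (1Δ to stable)
t=10 Δ0: a=0 d=1 e=1 b=1 c=1 clk=0 f=1
  Δ1: b:1→0, clk:0→1
  Δ2: d:1→0, e:1→0
  Δ3: c:1→0
  (3Δ to stable)
t=11 Δ0: a=0 d=0 e=0 b=0 c=0 clk=1 f=1
  Δ1: clk:1→0
  (1Δ to stable)
t=12 Δ0: a=0 d=0 e=0 b=0 c=0 clk=0 f=1
  Δ1: clk:0→1
  Δ2: d:0→1
  (2Δ to stable)
t=13 Δ0: a=0 d=1 e=0 b=0 c=0 clk=1 f=1
  Δ1: clk:1→0
  (1Δ to stable)
t=14 Δ0: a=0 d=1 e=0 b=0 c=0 clk=0 f=1
  Δ1: b:0→1, clk:0→1
  Δ2: d:1→0, e:0→1, c:0→1
  Δ3: e:1→0
  (3Δ to stable)

0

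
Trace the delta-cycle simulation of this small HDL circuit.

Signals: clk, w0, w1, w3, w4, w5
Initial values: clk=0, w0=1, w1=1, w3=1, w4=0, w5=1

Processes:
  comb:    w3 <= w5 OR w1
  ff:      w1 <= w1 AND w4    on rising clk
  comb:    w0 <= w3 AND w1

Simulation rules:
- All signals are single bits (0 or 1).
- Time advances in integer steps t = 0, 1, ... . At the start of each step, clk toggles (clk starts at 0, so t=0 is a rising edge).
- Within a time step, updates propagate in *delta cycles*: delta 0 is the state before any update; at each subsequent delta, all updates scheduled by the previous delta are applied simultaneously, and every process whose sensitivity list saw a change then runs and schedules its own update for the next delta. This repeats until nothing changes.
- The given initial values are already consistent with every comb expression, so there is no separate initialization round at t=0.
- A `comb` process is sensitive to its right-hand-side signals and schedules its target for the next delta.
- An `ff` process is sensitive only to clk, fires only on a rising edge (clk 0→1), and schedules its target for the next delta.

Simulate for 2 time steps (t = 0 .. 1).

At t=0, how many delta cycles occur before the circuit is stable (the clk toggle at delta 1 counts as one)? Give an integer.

3

t0.Δ0 w5=1 w1=1 w4=0 clk=0 w3=1 w0=1
t0.Δ1 w5=1 w1=1 w4=0 clk=1 w3=1 w0=1
t0.Δ2 w5=1 w1=0 w4=0 clk=1 w3=1 w0=1
t0.Δ3 w5=1 w1=0 w4=0 clk=1 w3=1 w0=0
t1.Δ0 w5=1 w1=0 w4=0 clk=1 w3=1 w0=0
t1.Δ1 w5=1 w1=0 w4=0 clk=0 w3=1 w0=0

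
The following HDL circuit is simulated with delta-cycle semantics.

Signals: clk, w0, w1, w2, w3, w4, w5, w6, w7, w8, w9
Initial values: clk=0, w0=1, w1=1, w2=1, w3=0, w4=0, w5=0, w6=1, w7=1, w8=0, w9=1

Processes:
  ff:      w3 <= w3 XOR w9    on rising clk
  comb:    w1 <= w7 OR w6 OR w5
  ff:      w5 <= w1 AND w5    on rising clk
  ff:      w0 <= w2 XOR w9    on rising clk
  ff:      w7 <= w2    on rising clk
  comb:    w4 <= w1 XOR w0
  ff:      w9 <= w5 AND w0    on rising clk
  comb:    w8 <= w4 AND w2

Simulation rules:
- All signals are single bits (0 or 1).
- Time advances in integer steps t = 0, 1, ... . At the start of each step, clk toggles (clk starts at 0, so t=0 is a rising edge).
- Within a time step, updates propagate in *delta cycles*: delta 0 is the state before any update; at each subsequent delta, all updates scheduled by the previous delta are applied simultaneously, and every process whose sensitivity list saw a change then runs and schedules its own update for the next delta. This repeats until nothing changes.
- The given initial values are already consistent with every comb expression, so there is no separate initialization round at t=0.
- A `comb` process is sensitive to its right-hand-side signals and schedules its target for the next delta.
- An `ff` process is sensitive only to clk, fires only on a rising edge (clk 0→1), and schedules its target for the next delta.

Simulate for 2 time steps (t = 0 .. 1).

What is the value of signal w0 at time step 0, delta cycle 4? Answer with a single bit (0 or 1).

0

t0.Δ0 w5=0 w9=1 w4=0 w3=0 w8=0 w6=1 w0=1 clk=0 w7=1 w2=1 w1=1
t0.Δ1 w5=0 w9=1 w4=0 w3=0 w8=0 w6=1 w0=1 clk=1 w7=1 w2=1 w1=1
t0.Δ2 w5=0 w9=0 w4=0 w3=1 w8=0 w6=1 w0=0 clk=1 w7=1 w2=1 w1=1
t0.Δ3 w5=0 w9=0 w4=1 w3=1 w8=0 w6=1 w0=0 clk=1 w7=1 w2=1 w1=1
t0.Δ4 w5=0 w9=0 w4=1 w3=1 w8=1 w6=1 w0=0 clk=1 w7=1 w2=1 w1=1
t1.Δ0 w5=0 w9=0 w4=1 w3=1 w8=1 w6=1 w0=0 clk=1 w7=1 w2=1 w1=1
t1.Δ1 w5=0 w9=0 w4=1 w3=1 w8=1 w6=1 w0=0 clk=0 w7=1 w2=1 w1=1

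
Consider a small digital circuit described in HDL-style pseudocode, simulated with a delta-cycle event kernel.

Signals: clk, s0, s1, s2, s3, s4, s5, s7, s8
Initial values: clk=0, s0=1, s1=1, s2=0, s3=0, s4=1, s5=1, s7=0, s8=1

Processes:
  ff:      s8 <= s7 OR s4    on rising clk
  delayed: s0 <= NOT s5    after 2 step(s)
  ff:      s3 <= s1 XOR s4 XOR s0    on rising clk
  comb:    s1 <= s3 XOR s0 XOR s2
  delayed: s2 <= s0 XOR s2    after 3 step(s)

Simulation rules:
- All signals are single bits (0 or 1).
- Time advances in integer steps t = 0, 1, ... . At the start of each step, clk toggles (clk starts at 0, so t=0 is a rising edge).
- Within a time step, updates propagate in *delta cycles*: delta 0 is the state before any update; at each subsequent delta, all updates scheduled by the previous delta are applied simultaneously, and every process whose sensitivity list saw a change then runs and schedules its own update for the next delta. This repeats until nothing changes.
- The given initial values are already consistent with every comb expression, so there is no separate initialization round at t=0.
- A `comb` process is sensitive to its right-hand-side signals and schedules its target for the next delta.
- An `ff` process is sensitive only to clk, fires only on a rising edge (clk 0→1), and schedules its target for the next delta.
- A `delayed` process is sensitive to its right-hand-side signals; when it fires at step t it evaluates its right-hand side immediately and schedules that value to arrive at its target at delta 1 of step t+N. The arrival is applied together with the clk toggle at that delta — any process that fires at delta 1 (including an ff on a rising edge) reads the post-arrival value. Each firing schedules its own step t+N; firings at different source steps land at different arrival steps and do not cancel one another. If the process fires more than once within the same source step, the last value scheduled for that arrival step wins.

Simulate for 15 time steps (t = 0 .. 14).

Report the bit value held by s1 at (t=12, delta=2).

1

t=0 Δ0: s7=0 s1=1 s3=0 clk=0 s2=0 s0=1 s8=1 s4=1 s5=1
  Δ1: clk:0→1
  Δ2: s3:0→1
  Δ3: s1:1→0
  (3Δ to stable)
t=1 Δ0: s7=0 s1=0 s3=1 clk=1 s2=0 s0=1 s8=1 s4=1 s5=1
  Δ1: clk:1→0
  (1Δ to stable)
t=2 Δ0: s7=0 s1=0 s3=1 clk=0 s2=0 s0=1 s8=1 s4=1 s5=1
  Δ1: clk:0→1
  Δ2: s3:1→0
  Δ3: s1:0→1
  (3Δ to stable)
t=3 Δ0: s7=0 s1=1 s3=0 clk=1 s2=0 s0=1 s8=1 s4=1 s5=1
  Δ1: clk:1→0
  (1Δ to stable)
t=4 Δ0: s7=0 s1=1 s3=0 clk=0 s2=0 s0=1 s8=1 s4=1 s5=1
  Δ1: clk:0→1
  Δ2: s3:0→1
  Δ3: s1:1→0
  (3Δ to stable)
t=5 Δ0: s7=0 s1=0 s3=1 clk=1 s2=0 s0=1 s8=1 s4=1 s5=1
  Δ1: clk:1→0
  (1Δ to stable)
t=6 Δ0: s7=0 s1=0 s3=1 clk=0 s2=0 s0=1 s8=1 s4=1 s5=1
  Δ1: clk:0→1
  Δ2: s3:1→0
  Δ3: s1:0→1
  (3Δ to stable)
t=7 Δ0: s7=0 s1=1 s3=0 clk=1 s2=0 s0=1 s8=1 s4=1 s5=1
  Δ1: clk:1→0
  (1Δ to stable)
t=8 Δ0: s7=0 s1=1 s3=0 clk=0 s2=0 s0=1 s8=1 s4=1 s5=1
  Δ1: clk:0→1
  Δ2: s3:0→1
  Δ3: s1:1→0
  (3Δ to stable)
t=9 Δ0: s7=0 s1=0 s3=1 clk=1 s2=0 s0=1 s8=1 s4=1 s5=1
  Δ1: clk:1→0
  (1Δ to stable)
t=10 Δ0: s7=0 s1=0 s3=1 clk=0 s2=0 s0=1 s8=1 s4=1 s5=1
  Δ1: clk:0→1
  Δ2: s3:1→0
  Δ3: s1:0→1
  (3Δ to stable)
t=11 Δ0: s7=0 s1=1 s3=0 clk=1 s2=0 s0=1 s8=1 s4=1 s5=1
  Δ1: clk:1→0
  (1Δ to stable)
t=12 Δ0: s7=0 s1=1 s3=0 clk=0 s2=0 s0=1 s8=1 s4=1 s5=1
  Δ1: clk:0→1
  Δ2: s3:0→1
  Δ3: s1:1→0
  (3Δ to stable)
t=13 Δ0: s7=0 s1=0 s3=1 clk=1 s2=0 s0=1 s8=1 s4=1 s5=1
  Δ1: clk:1→0
  (1Δ to stable)
t=14 Δ0: s7=0 s1=0 s3=1 clk=0 s2=0 s0=1 s8=1 s4=1 s5=1
  Δ1: clk:0→1
  Δ2: s3:1→0
  Δ3: s1:0→1
  (3Δ to stable)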